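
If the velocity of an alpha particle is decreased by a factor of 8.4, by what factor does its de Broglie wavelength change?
The wavelength increases by a factor of 8.4.

From λ = h/(mv), the wavelength is inversely proportional to velocity:

λ ∝ 1/v

If v → v/8.4, then λ → 8.4λ

When velocity is decreased by a factor of 8.4, the wavelength increases by a factor of 8.4.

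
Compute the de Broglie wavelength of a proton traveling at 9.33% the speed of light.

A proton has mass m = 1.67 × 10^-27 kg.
1.42 × 10^-14 m

Using the de Broglie relation λ = h/(mv):

v = 9.33% × c = 2.797 × 10^7 m/s

λ = h/(mv)
λ = (6.626 × 10^-34 J·s) / (1.67 × 10^-27 kg × 2.797 × 10^7 m/s)
λ = 1.42 × 10^-14 m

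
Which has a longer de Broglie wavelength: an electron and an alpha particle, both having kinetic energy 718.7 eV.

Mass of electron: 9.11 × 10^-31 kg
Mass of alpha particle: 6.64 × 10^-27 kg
The electron has the longer wavelength.

Using λ = h/√(2mKE):

For electron: λ₁ = h/√(2m₁KE) = 4.57 × 10^-11 m
For alpha particle: λ₂ = h/√(2m₂KE) = 5.36 × 10^-13 m

Since λ ∝ 1/√m at constant kinetic energy, the lighter particle has the longer wavelength.

The electron has the longer de Broglie wavelength.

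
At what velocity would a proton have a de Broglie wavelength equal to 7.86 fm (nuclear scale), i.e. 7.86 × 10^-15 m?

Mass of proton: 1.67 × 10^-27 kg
5.05 × 10^7 m/s

From λ = h/(mv), solve for v:

v = h/(mλ)
v = (6.626 × 10^-34 J·s) / (1.67 × 10^-27 kg × 7.86 × 10^-15 m)
v = 5.05 × 10^7 m/s

Note: This velocity is 16.8% of the speed of light, so relativistic corrections would be needed for a more accurate calculation.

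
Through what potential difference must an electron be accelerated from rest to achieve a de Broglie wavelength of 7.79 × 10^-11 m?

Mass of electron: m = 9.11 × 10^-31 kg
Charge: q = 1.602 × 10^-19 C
248 V

From λ = h/√(2mqV), we solve for V:

λ² = h²/(2mqV)
V = h²/(2mqλ²)
V = (6.626 × 10^-34 J·s)² / (2 × 9.11 × 10^-31 kg × 1.602 × 10^-19 C × (7.79 × 10^-11 m)²)
V = 248 V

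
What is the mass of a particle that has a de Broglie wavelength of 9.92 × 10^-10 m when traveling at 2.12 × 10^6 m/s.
3.15 × 10^-31 kg

From the de Broglie relation λ = h/(mv), we solve for m:

m = h/(λv)
m = (6.626 × 10^-34 J·s) / (9.92 × 10^-10 m × 2.12 × 10^6 m/s)
m = 3.15 × 10^-31 kg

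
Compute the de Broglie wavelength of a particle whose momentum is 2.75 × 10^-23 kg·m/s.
2.41 × 10^-11 m

Using the de Broglie relation λ = h/p:

λ = h/p
λ = (6.626 × 10^-34 J·s) / (2.75 × 10^-23 kg·m/s)
λ = 2.41 × 10^-11 m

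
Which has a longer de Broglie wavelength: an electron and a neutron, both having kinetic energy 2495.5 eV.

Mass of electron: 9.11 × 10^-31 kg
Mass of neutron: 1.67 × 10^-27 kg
The electron has the longer wavelength.

Using λ = h/√(2mKE):

For electron: λ₁ = h/√(2m₁KE) = 2.45 × 10^-11 m
For neutron: λ₂ = h/√(2m₂KE) = 5.73 × 10^-13 m

Since λ ∝ 1/√m at constant kinetic energy, the lighter particle has the longer wavelength.

The electron has the longer de Broglie wavelength.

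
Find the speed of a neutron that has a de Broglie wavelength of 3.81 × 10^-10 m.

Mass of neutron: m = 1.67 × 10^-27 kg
1.04 × 10^3 m/s

From the de Broglie relation λ = h/(mv), we solve for v:

v = h/(mλ)
v = (6.626 × 10^-34 J·s) / (1.67 × 10^-27 kg × 3.81 × 10^-10 m)
v = 1.04 × 10^3 m/s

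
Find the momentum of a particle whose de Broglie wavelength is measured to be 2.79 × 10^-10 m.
2.37 × 10^-24 kg·m/s

From the de Broglie relation λ = h/p, we solve for p:

p = h/λ
p = (6.626 × 10^-34 J·s) / (2.79 × 10^-10 m)
p = 2.37 × 10^-24 kg·m/s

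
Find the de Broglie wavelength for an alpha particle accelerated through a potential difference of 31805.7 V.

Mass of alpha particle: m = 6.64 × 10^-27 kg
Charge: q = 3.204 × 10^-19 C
5.70 × 10^-14 m

When a particle is accelerated through voltage V, it gains kinetic energy KE = qV.

The de Broglie wavelength is then λ = h/√(2mqV):

λ = h/√(2mqV)
λ = (6.626 × 10^-34 J·s) / √(2 × 6.64 × 10^-27 kg × 3.204 × 10^-19 C × 31805.7 V)
λ = 5.70 × 10^-14 m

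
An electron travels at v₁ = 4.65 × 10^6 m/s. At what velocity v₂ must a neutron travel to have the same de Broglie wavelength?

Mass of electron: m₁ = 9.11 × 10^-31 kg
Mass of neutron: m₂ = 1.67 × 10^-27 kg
v₂ = 2.54 × 10^3 m/s

For equal de Broglie wavelengths: λ₁ = λ₂

h/(m₁v₁) = h/(m₂v₂)
m₁v₁ = m₂v₂
v₂ = v₁ · (m₁/m₂)

v₂ = 4.65 × 10^6 m/s × (9.11 × 10^-31 kg / 1.67 × 10^-27 kg)
v₂ = 2.54 × 10^3 m/s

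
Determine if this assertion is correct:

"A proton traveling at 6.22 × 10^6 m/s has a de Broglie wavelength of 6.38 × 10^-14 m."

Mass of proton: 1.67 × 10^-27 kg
True

The claim is correct.

Using λ = h/(mv):
λ = (6.626 × 10^-34 J·s) / (1.67 × 10^-27 kg × 6.22 × 10^6 m/s)
λ = 6.38 × 10^-14 m

This matches the claimed value.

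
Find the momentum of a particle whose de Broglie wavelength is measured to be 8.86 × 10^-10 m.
7.48 × 10^-25 kg·m/s

From the de Broglie relation λ = h/p, we solve for p:

p = h/λ
p = (6.626 × 10^-34 J·s) / (8.86 × 10^-10 m)
p = 7.48 × 10^-25 kg·m/s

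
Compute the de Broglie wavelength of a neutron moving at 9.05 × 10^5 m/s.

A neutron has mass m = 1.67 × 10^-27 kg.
4.38 × 10^-13 m

Using the de Broglie relation λ = h/(mv):

λ = h/(mv)
λ = (6.626 × 10^-34 J·s) / (1.67 × 10^-27 kg × 9.05 × 10^5 m/s)
λ = 4.38 × 10^-13 m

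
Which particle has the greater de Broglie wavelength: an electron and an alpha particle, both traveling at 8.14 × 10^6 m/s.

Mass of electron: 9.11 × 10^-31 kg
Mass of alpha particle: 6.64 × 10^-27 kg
The electron has the longer wavelength.

Using λ = h/(mv), since both particles have the same velocity, the wavelength depends only on mass.

For electron: λ₁ = h/(m₁v) = 8.94 × 10^-11 m
For alpha particle: λ₂ = h/(m₂v) = 1.23 × 10^-14 m

Since λ ∝ 1/m at constant velocity, the lighter particle has the longer wavelength.

The electron has the longer de Broglie wavelength.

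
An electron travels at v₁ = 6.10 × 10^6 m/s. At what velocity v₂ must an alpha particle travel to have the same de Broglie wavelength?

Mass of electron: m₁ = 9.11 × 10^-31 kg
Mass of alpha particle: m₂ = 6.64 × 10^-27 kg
v₂ = 8.37 × 10^2 m/s

For equal de Broglie wavelengths: λ₁ = λ₂

h/(m₁v₁) = h/(m₂v₂)
m₁v₁ = m₂v₂
v₂ = v₁ · (m₁/m₂)

v₂ = 6.10 × 10^6 m/s × (9.11 × 10^-31 kg / 6.64 × 10^-27 kg)
v₂ = 8.37 × 10^2 m/s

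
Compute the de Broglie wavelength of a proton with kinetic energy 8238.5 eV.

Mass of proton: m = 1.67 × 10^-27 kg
3.16 × 10^-13 m

Using λ = h/√(2mKE):

First convert KE to Joules: KE = 8238.5 eV = 1.320 × 10^-15 J

λ = h/√(2mKE)
λ = (6.626 × 10^-34 J·s) / √(2 × 1.67 × 10^-27 kg × 1.320 × 10^-15 J)
λ = 3.16 × 10^-13 m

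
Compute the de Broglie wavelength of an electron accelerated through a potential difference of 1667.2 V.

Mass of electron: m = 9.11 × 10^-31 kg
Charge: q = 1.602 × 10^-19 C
3.00 × 10^-11 m

When a particle is accelerated through voltage V, it gains kinetic energy KE = qV.

The de Broglie wavelength is then λ = h/√(2mqV):

λ = h/√(2mqV)
λ = (6.626 × 10^-34 J·s) / √(2 × 9.11 × 10^-31 kg × 1.602 × 10^-19 C × 1667.2 V)
λ = 3.00 × 10^-11 m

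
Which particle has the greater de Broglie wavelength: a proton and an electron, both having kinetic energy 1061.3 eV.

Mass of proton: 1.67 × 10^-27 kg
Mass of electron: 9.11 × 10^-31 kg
The electron has the longer wavelength.

Using λ = h/√(2mKE):

For proton: λ₁ = h/√(2m₁KE) = 8.79 × 10^-13 m
For electron: λ₂ = h/√(2m₂KE) = 3.76 × 10^-11 m

Since λ ∝ 1/√m at constant kinetic energy, the lighter particle has the longer wavelength.

The electron has the longer de Broglie wavelength.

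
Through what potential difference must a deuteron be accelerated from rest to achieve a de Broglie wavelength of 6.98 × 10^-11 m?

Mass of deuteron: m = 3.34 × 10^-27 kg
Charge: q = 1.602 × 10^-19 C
8.42 × 10^-2 V

From λ = h/√(2mqV), we solve for V:

λ² = h²/(2mqV)
V = h²/(2mqλ²)
V = (6.626 × 10^-34 J·s)² / (2 × 3.34 × 10^-27 kg × 1.602 × 10^-19 C × (6.98 × 10^-11 m)²)
V = 8.42 × 10^-2 V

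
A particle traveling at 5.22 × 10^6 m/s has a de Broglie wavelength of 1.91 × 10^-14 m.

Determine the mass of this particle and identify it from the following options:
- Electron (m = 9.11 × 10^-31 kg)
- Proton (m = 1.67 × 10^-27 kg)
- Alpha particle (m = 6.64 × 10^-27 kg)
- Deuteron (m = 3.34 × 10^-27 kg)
The particle is an alpha particle.

From λ = h/(mv), solve for mass:

m = h/(λv)
m = (6.626 × 10^-34 J·s) / (1.91 × 10^-14 m × 5.22 × 10^6 m/s)
m = 6.65 × 10^-27 kg

Comparing with the listed masses, this is closest to an alpha particle.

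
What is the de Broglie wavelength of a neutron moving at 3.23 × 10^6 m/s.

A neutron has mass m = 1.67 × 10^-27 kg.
1.23 × 10^-13 m

Using the de Broglie relation λ = h/(mv):

λ = h/(mv)
λ = (6.626 × 10^-34 J·s) / (1.67 × 10^-27 kg × 3.23 × 10^6 m/s)
λ = 1.23 × 10^-13 m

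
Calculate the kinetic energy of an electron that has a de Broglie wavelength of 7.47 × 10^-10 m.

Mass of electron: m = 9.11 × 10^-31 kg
4.32 × 10^-19 J (or 2.70 eV)

From λ = h/√(2mKE), we solve for KE:

λ² = h²/(2mKE)
KE = h²/(2mλ²)
KE = (6.626 × 10^-34 J·s)² / (2 × 9.11 × 10^-31 kg × (7.47 × 10^-10 m)²)
KE = 4.32 × 10^-19 J
KE = 2.70 eV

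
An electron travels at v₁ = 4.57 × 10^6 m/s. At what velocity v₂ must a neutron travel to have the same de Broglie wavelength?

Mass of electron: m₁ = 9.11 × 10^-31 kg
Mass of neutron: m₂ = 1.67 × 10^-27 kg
v₂ = 2.49 × 10^3 m/s

For equal de Broglie wavelengths: λ₁ = λ₂

h/(m₁v₁) = h/(m₂v₂)
m₁v₁ = m₂v₂
v₂ = v₁ · (m₁/m₂)

v₂ = 4.57 × 10^6 m/s × (9.11 × 10^-31 kg / 1.67 × 10^-27 kg)
v₂ = 2.49 × 10^3 m/s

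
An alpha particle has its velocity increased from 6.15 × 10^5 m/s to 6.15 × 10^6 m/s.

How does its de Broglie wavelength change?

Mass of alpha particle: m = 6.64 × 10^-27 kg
The wavelength decreases by a factor of 10.

Using λ = h/(mv):

Initial wavelength: λ₁ = h/(mv₁) = 1.62 × 10^-13 m
Final wavelength: λ₂ = h/(mv₂) = 1.62 × 10^-14 m

Since λ ∝ 1/v, when velocity increases by a factor of 10, the wavelength decreases by a factor of 10.

λ₂/λ₁ = v₁/v₂ = 1/10

The wavelength decreases by a factor of 10.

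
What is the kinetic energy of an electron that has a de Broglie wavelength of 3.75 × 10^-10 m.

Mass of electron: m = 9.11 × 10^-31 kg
1.71 × 10^-18 J (or 10.7 eV)

From λ = h/√(2mKE), we solve for KE:

λ² = h²/(2mKE)
KE = h²/(2mλ²)
KE = (6.626 × 10^-34 J·s)² / (2 × 9.11 × 10^-31 kg × (3.75 × 10^-10 m)²)
KE = 1.71 × 10^-18 J
KE = 10.7 eV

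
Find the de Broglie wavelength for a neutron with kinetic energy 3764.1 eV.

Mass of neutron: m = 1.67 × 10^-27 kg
4.67 × 10^-13 m

Using λ = h/√(2mKE):

First convert KE to Joules: KE = 3764.1 eV = 6.031 × 10^-16 J

λ = h/√(2mKE)
λ = (6.626 × 10^-34 J·s) / √(2 × 1.67 × 10^-27 kg × 6.031 × 10^-16 J)
λ = 4.67 × 10^-13 m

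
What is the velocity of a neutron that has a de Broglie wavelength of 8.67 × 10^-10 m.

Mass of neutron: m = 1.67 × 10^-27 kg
4.58 × 10^2 m/s

From the de Broglie relation λ = h/(mv), we solve for v:

v = h/(mλ)
v = (6.626 × 10^-34 J·s) / (1.67 × 10^-27 kg × 8.67 × 10^-10 m)
v = 4.58 × 10^2 m/s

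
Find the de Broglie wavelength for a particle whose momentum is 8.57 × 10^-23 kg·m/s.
7.73 × 10^-12 m

Using the de Broglie relation λ = h/p:

λ = h/p
λ = (6.626 × 10^-34 J·s) / (8.57 × 10^-23 kg·m/s)
λ = 7.73 × 10^-12 m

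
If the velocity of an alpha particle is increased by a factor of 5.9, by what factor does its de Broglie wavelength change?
The wavelength decreases by a factor of 5.9.

From λ = h/(mv), the wavelength is inversely proportional to velocity:

λ ∝ 1/v

If v → 5.9v, then λ → λ/5.9

When velocity is increased by a factor of 5.9, the wavelength decreases by a factor of 5.9.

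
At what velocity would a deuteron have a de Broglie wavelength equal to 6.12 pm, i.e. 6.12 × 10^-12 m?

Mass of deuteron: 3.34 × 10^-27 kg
3.24 × 10^4 m/s

From λ = h/(mv), solve for v:

v = h/(mλ)
v = (6.626 × 10^-34 J·s) / (3.34 × 10^-27 kg × 6.12 × 10^-12 m)
v = 3.24 × 10^4 m/s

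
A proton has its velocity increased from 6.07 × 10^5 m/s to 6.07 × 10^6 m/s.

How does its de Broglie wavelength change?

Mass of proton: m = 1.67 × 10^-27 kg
The wavelength decreases by a factor of 10.

Using λ = h/(mv):

Initial wavelength: λ₁ = h/(mv₁) = 6.54 × 10^-13 m
Final wavelength: λ₂ = h/(mv₂) = 6.54 × 10^-14 m

Since λ ∝ 1/v, when velocity increases by a factor of 10, the wavelength decreases by a factor of 10.

λ₂/λ₁ = v₁/v₂ = 1/10

The wavelength decreases by a factor of 10.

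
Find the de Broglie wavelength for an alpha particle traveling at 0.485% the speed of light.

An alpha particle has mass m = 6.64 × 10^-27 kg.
6.86 × 10^-14 m

Using the de Broglie relation λ = h/(mv):

v = 0.485% × c = 1.454 × 10^6 m/s

λ = h/(mv)
λ = (6.626 × 10^-34 J·s) / (6.64 × 10^-27 kg × 1.454 × 10^6 m/s)
λ = 6.86 × 10^-14 m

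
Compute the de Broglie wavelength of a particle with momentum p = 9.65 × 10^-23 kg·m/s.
6.87 × 10^-12 m

Using the de Broglie relation λ = h/p:

λ = h/p
λ = (6.626 × 10^-34 J·s) / (9.65 × 10^-23 kg·m/s)
λ = 6.87 × 10^-12 m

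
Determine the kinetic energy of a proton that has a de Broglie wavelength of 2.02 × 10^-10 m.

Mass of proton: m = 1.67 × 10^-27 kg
3.22 × 10^-21 J (or 0.0201 eV)

From λ = h/√(2mKE), we solve for KE:

λ² = h²/(2mKE)
KE = h²/(2mλ²)
KE = (6.626 × 10^-34 J·s)² / (2 × 1.67 × 10^-27 kg × (2.02 × 10^-10 m)²)
KE = 3.22 × 10^-21 J
KE = 0.0201 eV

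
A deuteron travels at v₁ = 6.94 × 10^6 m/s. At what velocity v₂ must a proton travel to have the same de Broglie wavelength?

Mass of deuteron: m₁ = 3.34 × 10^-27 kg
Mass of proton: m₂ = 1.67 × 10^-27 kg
v₂ = 1.39 × 10^7 m/s

For equal de Broglie wavelengths: λ₁ = λ₂

h/(m₁v₁) = h/(m₂v₂)
m₁v₁ = m₂v₂
v₂ = v₁ · (m₁/m₂)

v₂ = 6.94 × 10^6 m/s × (3.34 × 10^-27 kg / 1.67 × 10^-27 kg)
v₂ = 1.39 × 10^7 m/s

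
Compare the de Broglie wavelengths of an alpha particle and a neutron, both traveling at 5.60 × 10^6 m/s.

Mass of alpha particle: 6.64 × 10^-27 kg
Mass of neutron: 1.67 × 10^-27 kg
The neutron has the longer wavelength.

Using λ = h/(mv), since both particles have the same velocity, the wavelength depends only on mass.

For alpha particle: λ₁ = h/(m₁v) = 1.78 × 10^-14 m
For neutron: λ₂ = h/(m₂v) = 7.09 × 10^-14 m

Since λ ∝ 1/m at constant velocity, the lighter particle has the longer wavelength.

The neutron has the longer de Broglie wavelength.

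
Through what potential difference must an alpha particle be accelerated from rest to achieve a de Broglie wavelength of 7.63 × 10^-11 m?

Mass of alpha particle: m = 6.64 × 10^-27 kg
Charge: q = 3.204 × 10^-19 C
1.77 × 10^-2 V

From λ = h/√(2mqV), we solve for V:

λ² = h²/(2mqV)
V = h²/(2mqλ²)
V = (6.626 × 10^-34 J·s)² / (2 × 6.64 × 10^-27 kg × 3.204 × 10^-19 C × (7.63 × 10^-11 m)²)
V = 1.77 × 10^-2 V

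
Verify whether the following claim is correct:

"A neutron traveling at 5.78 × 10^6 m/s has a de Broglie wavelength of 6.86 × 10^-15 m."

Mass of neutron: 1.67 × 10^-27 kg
False

The claim is incorrect.

Using λ = h/(mv):
λ = (6.626 × 10^-34 J·s) / (1.67 × 10^-27 kg × 5.78 × 10^6 m/s)
λ = 6.86 × 10^-14 m

The actual wavelength differs from the claimed 6.86 × 10^-15 m.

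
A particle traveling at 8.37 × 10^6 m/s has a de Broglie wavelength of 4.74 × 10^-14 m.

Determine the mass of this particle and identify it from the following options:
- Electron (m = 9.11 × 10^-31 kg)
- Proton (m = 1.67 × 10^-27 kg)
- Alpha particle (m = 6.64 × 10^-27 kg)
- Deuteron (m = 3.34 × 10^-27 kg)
The particle is a proton.

From λ = h/(mv), solve for mass:

m = h/(λv)
m = (6.626 × 10^-34 J·s) / (4.74 × 10^-14 m × 8.37 × 10^6 m/s)
m = 1.67 × 10^-27 kg

Comparing with the listed masses, this is closest to a proton.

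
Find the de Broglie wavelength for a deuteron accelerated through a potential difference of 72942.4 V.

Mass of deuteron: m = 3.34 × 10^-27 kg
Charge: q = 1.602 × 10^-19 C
7.50 × 10^-14 m

When a particle is accelerated through voltage V, it gains kinetic energy KE = qV.

The de Broglie wavelength is then λ = h/√(2mqV):

λ = h/√(2mqV)
λ = (6.626 × 10^-34 J·s) / √(2 × 3.34 × 10^-27 kg × 1.602 × 10^-19 C × 72942.4 V)
λ = 7.50 × 10^-14 m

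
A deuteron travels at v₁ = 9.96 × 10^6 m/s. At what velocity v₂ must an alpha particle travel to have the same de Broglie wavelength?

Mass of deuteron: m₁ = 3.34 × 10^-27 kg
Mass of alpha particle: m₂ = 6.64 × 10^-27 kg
v₂ = 5.01 × 10^6 m/s

For equal de Broglie wavelengths: λ₁ = λ₂

h/(m₁v₁) = h/(m₂v₂)
m₁v₁ = m₂v₂
v₂ = v₁ · (m₁/m₂)

v₂ = 9.96 × 10^6 m/s × (3.34 × 10^-27 kg / 6.64 × 10^-27 kg)
v₂ = 5.01 × 10^6 m/s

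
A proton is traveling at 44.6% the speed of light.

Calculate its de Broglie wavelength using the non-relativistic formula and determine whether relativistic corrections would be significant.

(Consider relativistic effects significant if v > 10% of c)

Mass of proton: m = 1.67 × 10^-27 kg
Yes, relativistic corrections are needed.

Using the non-relativistic de Broglie formula λ = h/(mv):

v = 44.6% × c = 1.337 × 10^8 m/s

λ = h/(mv)
λ = (6.626 × 10^-34 J·s) / (1.67 × 10^-27 kg × 1.337 × 10^8 m/s)
λ = 2.97 × 10^-15 m

Since v = 44.6% of c > 10% of c, relativistic corrections ARE significant and the actual wavelength would differ from this non-relativistic estimate.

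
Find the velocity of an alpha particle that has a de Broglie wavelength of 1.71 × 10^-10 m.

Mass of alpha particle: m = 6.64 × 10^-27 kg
5.84 × 10^2 m/s

From the de Broglie relation λ = h/(mv), we solve for v:

v = h/(mλ)
v = (6.626 × 10^-34 J·s) / (6.64 × 10^-27 kg × 1.71 × 10^-10 m)
v = 5.84 × 10^2 m/s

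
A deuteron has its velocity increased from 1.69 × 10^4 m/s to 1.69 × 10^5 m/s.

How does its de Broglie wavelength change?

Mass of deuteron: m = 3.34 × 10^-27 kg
The wavelength decreases by a factor of 10.

Using λ = h/(mv):

Initial wavelength: λ₁ = h/(mv₁) = 1.17 × 10^-11 m
Final wavelength: λ₂ = h/(mv₂) = 1.17 × 10^-12 m

Since λ ∝ 1/v, when velocity increases by a factor of 10, the wavelength decreases by a factor of 10.

λ₂/λ₁ = v₁/v₂ = 1/10

The wavelength decreases by a factor of 10.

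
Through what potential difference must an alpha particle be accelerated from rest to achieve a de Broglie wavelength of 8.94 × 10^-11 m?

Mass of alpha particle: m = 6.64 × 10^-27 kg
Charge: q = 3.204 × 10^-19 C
1.29 × 10^-2 V

From λ = h/√(2mqV), we solve for V:

λ² = h²/(2mqV)
V = h²/(2mqλ²)
V = (6.626 × 10^-34 J·s)² / (2 × 6.64 × 10^-27 kg × 3.204 × 10^-19 C × (8.94 × 10^-11 m)²)
V = 1.29 × 10^-2 V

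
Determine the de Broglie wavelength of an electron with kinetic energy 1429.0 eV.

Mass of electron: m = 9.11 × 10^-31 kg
3.24 × 10^-11 m

Using λ = h/√(2mKE):

First convert KE to Joules: KE = 1429.0 eV = 2.290 × 10^-16 J

λ = h/√(2mKE)
λ = (6.626 × 10^-34 J·s) / √(2 × 9.11 × 10^-31 kg × 2.290 × 10^-16 J)
λ = 3.24 × 10^-11 m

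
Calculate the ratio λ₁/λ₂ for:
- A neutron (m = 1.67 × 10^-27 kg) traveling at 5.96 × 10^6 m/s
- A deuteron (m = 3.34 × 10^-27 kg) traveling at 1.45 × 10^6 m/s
λ₁/λ₂ = 0.487

Using λ = h/(mv):

λ₁ = h/(m₁v₁) = 6.66 × 10^-14 m
λ₂ = h/(m₂v₂) = 1.37 × 10^-13 m

Ratio λ₁/λ₂ = (m₂v₂)/(m₁v₁)
         = (3.34 × 10^-27 kg × 1.45 × 10^6 m/s) / (1.67 × 10^-27 kg × 5.96 × 10^6 m/s)
         = 0.487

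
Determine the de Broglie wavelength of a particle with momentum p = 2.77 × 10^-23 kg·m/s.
2.39 × 10^-11 m

Using the de Broglie relation λ = h/p:

λ = h/p
λ = (6.626 × 10^-34 J·s) / (2.77 × 10^-23 kg·m/s)
λ = 2.39 × 10^-11 m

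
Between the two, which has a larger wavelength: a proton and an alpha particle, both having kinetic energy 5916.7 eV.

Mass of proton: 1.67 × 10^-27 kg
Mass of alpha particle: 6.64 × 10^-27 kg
The proton has the longer wavelength.

Using λ = h/√(2mKE):

For proton: λ₁ = h/√(2m₁KE) = 3.72 × 10^-13 m
For alpha particle: λ₂ = h/√(2m₂KE) = 1.87 × 10^-13 m

Since λ ∝ 1/√m at constant kinetic energy, the lighter particle has the longer wavelength.

The proton has the longer de Broglie wavelength.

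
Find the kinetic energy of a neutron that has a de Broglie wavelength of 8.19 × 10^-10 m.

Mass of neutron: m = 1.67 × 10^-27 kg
1.96 × 10^-22 J (or 1.22 × 10^-3 eV)

From λ = h/√(2mKE), we solve for KE:

λ² = h²/(2mKE)
KE = h²/(2mλ²)
KE = (6.626 × 10^-34 J·s)² / (2 × 1.67 × 10^-27 kg × (8.19 × 10^-10 m)²)
KE = 1.96 × 10^-22 J
KE = 1.22 × 10^-3 eV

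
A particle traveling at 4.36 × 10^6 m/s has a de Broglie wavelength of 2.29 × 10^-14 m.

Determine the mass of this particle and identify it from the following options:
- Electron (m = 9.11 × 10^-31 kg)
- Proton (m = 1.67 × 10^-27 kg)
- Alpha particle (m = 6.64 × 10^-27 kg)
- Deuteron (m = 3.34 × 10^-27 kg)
The particle is an alpha particle.

From λ = h/(mv), solve for mass:

m = h/(λv)
m = (6.626 × 10^-34 J·s) / (2.29 × 10^-14 m × 4.36 × 10^6 m/s)
m = 6.64 × 10^-27 kg

Comparing with the listed masses, this is closest to an alpha particle.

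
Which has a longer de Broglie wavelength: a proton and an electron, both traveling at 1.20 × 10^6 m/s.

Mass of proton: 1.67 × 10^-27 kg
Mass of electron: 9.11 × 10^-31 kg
The electron has the longer wavelength.

Using λ = h/(mv), since both particles have the same velocity, the wavelength depends only on mass.

For proton: λ₁ = h/(m₁v) = 3.31 × 10^-13 m
For electron: λ₂ = h/(m₂v) = 6.06 × 10^-10 m

Since λ ∝ 1/m at constant velocity, the lighter particle has the longer wavelength.

The electron has the longer de Broglie wavelength.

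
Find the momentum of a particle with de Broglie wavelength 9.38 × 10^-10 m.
7.06 × 10^-25 kg·m/s

From the de Broglie relation λ = h/p, we solve for p:

p = h/λ
p = (6.626 × 10^-34 J·s) / (9.38 × 10^-10 m)
p = 7.06 × 10^-25 kg·m/s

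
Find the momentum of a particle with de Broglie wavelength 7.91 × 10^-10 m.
8.38 × 10^-25 kg·m/s

From the de Broglie relation λ = h/p, we solve for p:

p = h/λ
p = (6.626 × 10^-34 J·s) / (7.91 × 10^-10 m)
p = 8.38 × 10^-25 kg·m/s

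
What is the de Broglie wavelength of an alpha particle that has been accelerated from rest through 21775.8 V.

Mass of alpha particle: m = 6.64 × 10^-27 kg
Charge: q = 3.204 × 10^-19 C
6.88 × 10^-14 m

When a particle is accelerated through voltage V, it gains kinetic energy KE = qV.

The de Broglie wavelength is then λ = h/√(2mqV):

λ = h/√(2mqV)
λ = (6.626 × 10^-34 J·s) / √(2 × 6.64 × 10^-27 kg × 3.204 × 10^-19 C × 21775.8 V)
λ = 6.88 × 10^-14 m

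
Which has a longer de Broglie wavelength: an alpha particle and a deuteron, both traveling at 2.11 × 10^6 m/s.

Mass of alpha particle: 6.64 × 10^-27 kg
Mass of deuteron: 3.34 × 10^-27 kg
The deuteron has the longer wavelength.

Using λ = h/(mv), since both particles have the same velocity, the wavelength depends only on mass.

For alpha particle: λ₁ = h/(m₁v) = 4.73 × 10^-14 m
For deuteron: λ₂ = h/(m₂v) = 9.40 × 10^-14 m

Since λ ∝ 1/m at constant velocity, the lighter particle has the longer wavelength.

The deuteron has the longer de Broglie wavelength.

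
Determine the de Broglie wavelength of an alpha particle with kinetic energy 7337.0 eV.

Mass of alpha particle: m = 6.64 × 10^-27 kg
1.68 × 10^-13 m

Using λ = h/√(2mKE):

First convert KE to Joules: KE = 7337.0 eV = 1.176 × 10^-15 J

λ = h/√(2mKE)
λ = (6.626 × 10^-34 J·s) / √(2 × 6.64 × 10^-27 kg × 1.176 × 10^-15 J)
λ = 1.68 × 10^-13 m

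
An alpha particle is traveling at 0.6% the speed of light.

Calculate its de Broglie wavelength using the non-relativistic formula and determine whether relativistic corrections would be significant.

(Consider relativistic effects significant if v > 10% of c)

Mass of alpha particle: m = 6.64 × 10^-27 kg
No, relativistic corrections are not needed.

Using the non-relativistic de Broglie formula λ = h/(mv):

v = 0.6% × c = 1.799 × 10^6 m/s

λ = h/(mv)
λ = (6.626 × 10^-34 J·s) / (6.64 × 10^-27 kg × 1.799 × 10^6 m/s)
λ = 5.55 × 10^-14 m

Since v = 0.6% of c < 10% of c, relativistic corrections are NOT significant and this non-relativistic result is a good approximation.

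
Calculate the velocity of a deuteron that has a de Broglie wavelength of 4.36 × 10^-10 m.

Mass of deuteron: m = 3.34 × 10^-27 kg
4.55 × 10^2 m/s

From the de Broglie relation λ = h/(mv), we solve for v:

v = h/(mλ)
v = (6.626 × 10^-34 J·s) / (3.34 × 10^-27 kg × 4.36 × 10^-10 m)
v = 4.55 × 10^2 m/s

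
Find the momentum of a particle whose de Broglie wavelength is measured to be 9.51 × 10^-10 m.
6.97 × 10^-25 kg·m/s

From the de Broglie relation λ = h/p, we solve for p:

p = h/λ
p = (6.626 × 10^-34 J·s) / (9.51 × 10^-10 m)
p = 6.97 × 10^-25 kg·m/s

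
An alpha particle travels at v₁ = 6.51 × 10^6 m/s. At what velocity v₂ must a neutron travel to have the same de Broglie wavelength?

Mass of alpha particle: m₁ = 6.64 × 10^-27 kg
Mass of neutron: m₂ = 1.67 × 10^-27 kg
v₂ = 2.59 × 10^7 m/s

For equal de Broglie wavelengths: λ₁ = λ₂

h/(m₁v₁) = h/(m₂v₂)
m₁v₁ = m₂v₂
v₂ = v₁ · (m₁/m₂)

v₂ = 6.51 × 10^6 m/s × (6.64 × 10^-27 kg / 1.67 × 10^-27 kg)
v₂ = 2.59 × 10^7 m/s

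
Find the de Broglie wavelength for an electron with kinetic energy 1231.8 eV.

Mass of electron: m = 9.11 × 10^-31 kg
3.49 × 10^-11 m

Using λ = h/√(2mKE):

First convert KE to Joules: KE = 1231.8 eV = 1.974 × 10^-16 J

λ = h/√(2mKE)
λ = (6.626 × 10^-34 J·s) / √(2 × 9.11 × 10^-31 kg × 1.974 × 10^-16 J)
λ = 3.49 × 10^-11 m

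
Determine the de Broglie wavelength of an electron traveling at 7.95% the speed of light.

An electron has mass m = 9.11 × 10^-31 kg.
3.05 × 10^-11 m

Using the de Broglie relation λ = h/(mv):

v = 7.95% × c = 2.383 × 10^7 m/s

λ = h/(mv)
λ = (6.626 × 10^-34 J·s) / (9.11 × 10^-31 kg × 2.383 × 10^7 m/s)
λ = 3.05 × 10^-11 m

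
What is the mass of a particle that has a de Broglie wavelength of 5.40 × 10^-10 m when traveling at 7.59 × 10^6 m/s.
1.62 × 10^-31 kg

From the de Broglie relation λ = h/(mv), we solve for m:

m = h/(λv)
m = (6.626 × 10^-34 J·s) / (5.40 × 10^-10 m × 7.59 × 10^6 m/s)
m = 1.62 × 10^-31 kg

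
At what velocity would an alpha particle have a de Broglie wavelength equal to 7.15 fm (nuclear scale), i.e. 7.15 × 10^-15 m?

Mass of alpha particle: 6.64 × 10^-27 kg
1.40 × 10^7 m/s

From λ = h/(mv), solve for v:

v = h/(mλ)
v = (6.626 × 10^-34 J·s) / (6.64 × 10^-27 kg × 7.15 × 10^-15 m)
v = 1.40 × 10^7 m/s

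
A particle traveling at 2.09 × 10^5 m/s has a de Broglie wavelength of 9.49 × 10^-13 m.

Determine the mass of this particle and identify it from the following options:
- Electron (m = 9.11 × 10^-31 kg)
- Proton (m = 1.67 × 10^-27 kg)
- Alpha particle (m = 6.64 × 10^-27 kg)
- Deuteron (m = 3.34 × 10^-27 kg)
The particle is a deuteron.

From λ = h/(mv), solve for mass:

m = h/(λv)
m = (6.626 × 10^-34 J·s) / (9.49 × 10^-13 m × 2.09 × 10^5 m/s)
m = 3.34 × 10^-27 kg

Comparing with the listed masses, this is closest to a deuteron.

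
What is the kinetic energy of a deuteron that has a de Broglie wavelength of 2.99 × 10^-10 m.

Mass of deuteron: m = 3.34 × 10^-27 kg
7.35 × 10^-22 J (or 4.59 × 10^-3 eV)

From λ = h/√(2mKE), we solve for KE:

λ² = h²/(2mKE)
KE = h²/(2mλ²)
KE = (6.626 × 10^-34 J·s)² / (2 × 3.34 × 10^-27 kg × (2.99 × 10^-10 m)²)
KE = 7.35 × 10^-22 J
KE = 4.59 × 10^-3 eV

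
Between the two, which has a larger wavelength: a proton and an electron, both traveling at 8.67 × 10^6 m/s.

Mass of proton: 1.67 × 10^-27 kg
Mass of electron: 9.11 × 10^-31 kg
The electron has the longer wavelength.

Using λ = h/(mv), since both particles have the same velocity, the wavelength depends only on mass.

For proton: λ₁ = h/(m₁v) = 4.58 × 10^-14 m
For electron: λ₂ = h/(m₂v) = 8.39 × 10^-11 m

Since λ ∝ 1/m at constant velocity, the lighter particle has the longer wavelength.

The electron has the longer de Broglie wavelength.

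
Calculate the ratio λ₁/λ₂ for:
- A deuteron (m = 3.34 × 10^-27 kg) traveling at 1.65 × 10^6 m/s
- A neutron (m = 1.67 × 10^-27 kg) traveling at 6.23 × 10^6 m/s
λ₁/λ₂ = 1.89

Using λ = h/(mv):

λ₁ = h/(m₁v₁) = 1.20 × 10^-13 m
λ₂ = h/(m₂v₂) = 6.37 × 10^-14 m

Ratio λ₁/λ₂ = (m₂v₂)/(m₁v₁)
         = (1.67 × 10^-27 kg × 6.23 × 10^6 m/s) / (3.34 × 10^-27 kg × 1.65 × 10^6 m/s)
         = 1.89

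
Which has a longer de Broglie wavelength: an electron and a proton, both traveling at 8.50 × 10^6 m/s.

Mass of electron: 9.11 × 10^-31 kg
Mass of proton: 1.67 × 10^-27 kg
The electron has the longer wavelength.

Using λ = h/(mv), since both particles have the same velocity, the wavelength depends only on mass.

For electron: λ₁ = h/(m₁v) = 8.56 × 10^-11 m
For proton: λ₂ = h/(m₂v) = 4.67 × 10^-14 m

Since λ ∝ 1/m at constant velocity, the lighter particle has the longer wavelength.

The electron has the longer de Broglie wavelength.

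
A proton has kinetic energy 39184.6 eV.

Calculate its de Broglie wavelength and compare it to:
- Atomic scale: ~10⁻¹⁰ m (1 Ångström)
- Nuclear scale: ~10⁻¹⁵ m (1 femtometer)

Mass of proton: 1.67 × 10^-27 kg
λ = 1.45 × 10^-13 m, which is between nuclear and atomic scales.

Using λ = h/√(2mKE):

KE = 39184.6 eV = 6.278 × 10^-15 J

λ = h/√(2mKE)
λ = (6.626 × 10^-34 J·s) / √(2 × 1.67 × 10^-27 kg × 6.278 × 10^-15 J)
λ = 1.45 × 10^-13 m

Comparison:
- Atomic scale (10⁻¹⁰ m): λ is 0.0014× this size
- Nuclear scale (10⁻¹⁵ m): λ is 1.4e+02× this size

The wavelength is between nuclear and atomic scales.

This wavelength is appropriate for probing atomic structure but too large for nuclear physics experiments.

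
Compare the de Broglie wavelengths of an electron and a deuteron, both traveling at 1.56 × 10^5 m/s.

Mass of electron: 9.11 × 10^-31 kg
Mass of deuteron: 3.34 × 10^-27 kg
The electron has the longer wavelength.

Using λ = h/(mv), since both particles have the same velocity, the wavelength depends only on mass.

For electron: λ₁ = h/(m₁v) = 4.66 × 10^-9 m
For deuteron: λ₂ = h/(m₂v) = 1.27 × 10^-12 m

Since λ ∝ 1/m at constant velocity, the lighter particle has the longer wavelength.

The electron has the longer de Broglie wavelength.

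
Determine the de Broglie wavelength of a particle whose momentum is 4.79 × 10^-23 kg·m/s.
1.38 × 10^-11 m

Using the de Broglie relation λ = h/p:

λ = h/p
λ = (6.626 × 10^-34 J·s) / (4.79 × 10^-23 kg·m/s)
λ = 1.38 × 10^-11 m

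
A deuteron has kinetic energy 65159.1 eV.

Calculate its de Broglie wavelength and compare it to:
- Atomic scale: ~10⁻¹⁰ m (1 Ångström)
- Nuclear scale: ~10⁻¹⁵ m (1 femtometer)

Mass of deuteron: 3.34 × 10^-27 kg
λ = 7.93 × 10^-14 m, which is between nuclear and atomic scales.

Using λ = h/√(2mKE):

KE = 65159.1 eV = 1.044 × 10^-14 J

λ = h/√(2mKE)
λ = (6.626 × 10^-34 J·s) / √(2 × 3.34 × 10^-27 kg × 1.044 × 10^-14 J)
λ = 7.93 × 10^-14 m

Comparison:
- Atomic scale (10⁻¹⁰ m): λ is 0.00079× this size
- Nuclear scale (10⁻¹⁵ m): λ is 79× this size

The wavelength is between nuclear and atomic scales.

This wavelength is appropriate for probing atomic structure but too large for nuclear physics experiments.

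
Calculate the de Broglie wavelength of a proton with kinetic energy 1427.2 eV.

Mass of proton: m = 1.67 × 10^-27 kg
7.58 × 10^-13 m

Using λ = h/√(2mKE):

First convert KE to Joules: KE = 1427.2 eV = 2.287 × 10^-16 J

λ = h/√(2mKE)
λ = (6.626 × 10^-34 J·s) / √(2 × 1.67 × 10^-27 kg × 2.287 × 10^-16 J)
λ = 7.58 × 10^-13 m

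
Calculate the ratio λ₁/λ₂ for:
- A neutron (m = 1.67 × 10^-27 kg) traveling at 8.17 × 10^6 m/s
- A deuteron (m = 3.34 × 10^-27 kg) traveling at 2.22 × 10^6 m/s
λ₁/λ₂ = 0.543

Using λ = h/(mv):

λ₁ = h/(m₁v₁) = 4.86 × 10^-14 m
λ₂ = h/(m₂v₂) = 8.94 × 10^-14 m

Ratio λ₁/λ₂ = (m₂v₂)/(m₁v₁)
         = (3.34 × 10^-27 kg × 2.22 × 10^6 m/s) / (1.67 × 10^-27 kg × 8.17 × 10^6 m/s)
         = 0.543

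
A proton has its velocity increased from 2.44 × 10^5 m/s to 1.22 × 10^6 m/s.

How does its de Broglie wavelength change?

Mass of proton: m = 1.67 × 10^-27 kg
The wavelength decreases by a factor of 5.

Using λ = h/(mv):

Initial wavelength: λ₁ = h/(mv₁) = 1.63 × 10^-12 m
Final wavelength: λ₂ = h/(mv₂) = 3.25 × 10^-13 m

Since λ ∝ 1/v, when velocity increases by a factor of 5, the wavelength decreases by a factor of 5.

λ₂/λ₁ = v₁/v₂ = 1/5

The wavelength decreases by a factor of 5.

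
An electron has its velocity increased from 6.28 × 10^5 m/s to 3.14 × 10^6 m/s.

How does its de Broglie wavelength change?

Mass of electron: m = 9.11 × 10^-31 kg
The wavelength decreases by a factor of 5.

Using λ = h/(mv):

Initial wavelength: λ₁ = h/(mv₁) = 1.16 × 10^-9 m
Final wavelength: λ₂ = h/(mv₂) = 2.32 × 10^-10 m

Since λ ∝ 1/v, when velocity increases by a factor of 5, the wavelength decreases by a factor of 5.

λ₂/λ₁ = v₁/v₂ = 1/5

The wavelength decreases by a factor of 5.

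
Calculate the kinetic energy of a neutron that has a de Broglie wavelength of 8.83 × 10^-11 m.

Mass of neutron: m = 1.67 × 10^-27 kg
1.69 × 10^-20 J (or 0.105 eV)

From λ = h/√(2mKE), we solve for KE:

λ² = h²/(2mKE)
KE = h²/(2mλ²)
KE = (6.626 × 10^-34 J·s)² / (2 × 1.67 × 10^-27 kg × (8.83 × 10^-11 m)²)
KE = 1.69 × 10^-20 J
KE = 0.105 eV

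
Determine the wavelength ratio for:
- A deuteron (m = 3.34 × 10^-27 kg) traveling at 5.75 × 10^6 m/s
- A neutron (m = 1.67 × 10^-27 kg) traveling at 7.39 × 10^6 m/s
λ₁/λ₂ = 0.643

Using λ = h/(mv):

λ₁ = h/(m₁v₁) = 3.45 × 10^-14 m
λ₂ = h/(m₂v₂) = 5.37 × 10^-14 m

Ratio λ₁/λ₂ = (m₂v₂)/(m₁v₁)
         = (1.67 × 10^-27 kg × 7.39 × 10^6 m/s) / (3.34 × 10^-27 kg × 5.75 × 10^6 m/s)
         = 0.643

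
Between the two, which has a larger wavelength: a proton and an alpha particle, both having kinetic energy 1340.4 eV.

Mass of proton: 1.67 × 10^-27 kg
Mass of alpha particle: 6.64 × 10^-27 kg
The proton has the longer wavelength.

Using λ = h/√(2mKE):

For proton: λ₁ = h/√(2m₁KE) = 7.82 × 10^-13 m
For alpha particle: λ₂ = h/√(2m₂KE) = 3.92 × 10^-13 m

Since λ ∝ 1/√m at constant kinetic energy, the lighter particle has the longer wavelength.

The proton has the longer de Broglie wavelength.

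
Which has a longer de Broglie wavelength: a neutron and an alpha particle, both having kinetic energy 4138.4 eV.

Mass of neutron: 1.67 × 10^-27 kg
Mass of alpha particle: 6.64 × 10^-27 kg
The neutron has the longer wavelength.

Using λ = h/√(2mKE):

For neutron: λ₁ = h/√(2m₁KE) = 4.45 × 10^-13 m
For alpha particle: λ₂ = h/√(2m₂KE) = 2.23 × 10^-13 m

Since λ ∝ 1/√m at constant kinetic energy, the lighter particle has the longer wavelength.

The neutron has the longer de Broglie wavelength.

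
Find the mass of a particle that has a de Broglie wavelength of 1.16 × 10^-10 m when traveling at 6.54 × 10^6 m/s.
8.73 × 10^-31 kg

From the de Broglie relation λ = h/(mv), we solve for m:

m = h/(λv)
m = (6.626 × 10^-34 J·s) / (1.16 × 10^-10 m × 6.54 × 10^6 m/s)
m = 8.73 × 10^-31 kg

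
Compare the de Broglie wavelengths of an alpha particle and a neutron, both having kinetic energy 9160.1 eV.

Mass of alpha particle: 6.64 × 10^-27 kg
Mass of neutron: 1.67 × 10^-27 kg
The neutron has the longer wavelength.

Using λ = h/√(2mKE):

For alpha particle: λ₁ = h/√(2m₁KE) = 1.50 × 10^-13 m
For neutron: λ₂ = h/√(2m₂KE) = 2.99 × 10^-13 m

Since λ ∝ 1/√m at constant kinetic energy, the lighter particle has the longer wavelength.

The neutron has the longer de Broglie wavelength.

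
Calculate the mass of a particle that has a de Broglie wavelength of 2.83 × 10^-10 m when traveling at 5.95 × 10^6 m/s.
3.94 × 10^-31 kg

From the de Broglie relation λ = h/(mv), we solve for m:

m = h/(λv)
m = (6.626 × 10^-34 J·s) / (2.83 × 10^-10 m × 5.95 × 10^6 m/s)
m = 3.94 × 10^-31 kg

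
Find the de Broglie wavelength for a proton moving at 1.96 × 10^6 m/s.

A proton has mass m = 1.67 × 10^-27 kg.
2.02 × 10^-13 m

Using the de Broglie relation λ = h/(mv):

λ = h/(mv)
λ = (6.626 × 10^-34 J·s) / (1.67 × 10^-27 kg × 1.96 × 10^6 m/s)
λ = 2.02 × 10^-13 m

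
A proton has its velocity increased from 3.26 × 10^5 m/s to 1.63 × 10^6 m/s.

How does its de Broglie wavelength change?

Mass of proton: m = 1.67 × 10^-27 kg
The wavelength decreases by a factor of 5.

Using λ = h/(mv):

Initial wavelength: λ₁ = h/(mv₁) = 1.22 × 10^-12 m
Final wavelength: λ₂ = h/(mv₂) = 2.43 × 10^-13 m

Since λ ∝ 1/v, when velocity increases by a factor of 5, the wavelength decreases by a factor of 5.

λ₂/λ₁ = v₁/v₂ = 1/5

The wavelength decreases by a factor of 5.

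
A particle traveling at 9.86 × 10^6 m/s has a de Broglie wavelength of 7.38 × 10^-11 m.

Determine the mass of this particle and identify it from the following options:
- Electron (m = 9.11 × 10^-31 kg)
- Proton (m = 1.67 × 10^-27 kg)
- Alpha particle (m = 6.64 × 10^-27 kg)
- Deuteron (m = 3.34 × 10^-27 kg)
The particle is an electron.

From λ = h/(mv), solve for mass:

m = h/(λv)
m = (6.626 × 10^-34 J·s) / (7.38 × 10^-11 m × 9.86 × 10^6 m/s)
m = 9.11 × 10^-31 kg

Comparing with the listed masses, this is closest to an electron.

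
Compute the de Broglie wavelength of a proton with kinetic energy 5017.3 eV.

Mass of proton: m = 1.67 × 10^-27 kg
4.04 × 10^-13 m

Using λ = h/√(2mKE):

First convert KE to Joules: KE = 5017.3 eV = 8.039 × 10^-16 J

λ = h/√(2mKE)
λ = (6.626 × 10^-34 J·s) / √(2 × 1.67 × 10^-27 kg × 8.039 × 10^-16 J)
λ = 4.04 × 10^-13 m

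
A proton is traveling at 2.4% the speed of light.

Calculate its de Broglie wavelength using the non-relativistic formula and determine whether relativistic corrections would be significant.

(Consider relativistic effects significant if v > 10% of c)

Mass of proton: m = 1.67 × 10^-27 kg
No, relativistic corrections are not needed.

Using the non-relativistic de Broglie formula λ = h/(mv):

v = 2.4% × c = 7.195 × 10^6 m/s

λ = h/(mv)
λ = (6.626 × 10^-34 J·s) / (1.67 × 10^-27 kg × 7.195 × 10^6 m/s)
λ = 5.51 × 10^-14 m

Since v = 2.4% of c < 10% of c, relativistic corrections are NOT significant and this non-relativistic result is a good approximation.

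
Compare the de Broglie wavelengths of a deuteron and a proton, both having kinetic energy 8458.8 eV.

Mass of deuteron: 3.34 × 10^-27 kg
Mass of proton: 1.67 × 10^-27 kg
The proton has the longer wavelength.

Using λ = h/√(2mKE):

For deuteron: λ₁ = h/√(2m₁KE) = 2.20 × 10^-13 m
For proton: λ₂ = h/√(2m₂KE) = 3.11 × 10^-13 m

Since λ ∝ 1/√m at constant kinetic energy, the lighter particle has the longer wavelength.

The proton has the longer de Broglie wavelength.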